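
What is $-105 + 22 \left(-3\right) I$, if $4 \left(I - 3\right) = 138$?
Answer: $-2580$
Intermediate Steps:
$I = \frac{75}{2}$ ($I = 3 + \frac{1}{4} \cdot 138 = 3 + \frac{69}{2} = \frac{75}{2} \approx 37.5$)
$-105 + 22 \left(-3\right) I = -105 + 22 \left(-3\right) \frac{75}{2} = -105 - 2475 = -2580$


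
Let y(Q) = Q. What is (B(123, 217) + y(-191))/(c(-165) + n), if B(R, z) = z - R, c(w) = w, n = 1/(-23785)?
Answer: 2307145/3924526 ≈ 0.58788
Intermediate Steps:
n = -1/23785 ≈ -4.2043e-5
(B(123, 217) + y(-191))/(c(-165) + n) = ((217 - 1*123) - 191)/(-165 - 1/23785) = ((217 - 123) - 191)/(-3924526/23785) = (94 - 191)*(-23785/3924526) = -97*(-23785/3924526) = 2307145/3924526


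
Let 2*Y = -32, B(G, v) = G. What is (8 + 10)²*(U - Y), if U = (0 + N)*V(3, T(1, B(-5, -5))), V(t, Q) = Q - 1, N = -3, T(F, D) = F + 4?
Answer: 1296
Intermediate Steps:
T(F, D) = 4 + F
V(t, Q) = -1 + Q
Y = -16 (Y = (½)*(-32) = -16)
U = -12 (U = (0 - 3)*(-1 + (4 + 1)) = -3*(-1 + 5) = -3*4 = -12)
(8 + 10)²*(U - Y) = (8 + 10)²*(-12 - 1*(-16)) = 18²*(-12 + 16) = 324*4 = 1296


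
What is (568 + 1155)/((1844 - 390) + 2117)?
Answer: 1723/3571 ≈ 0.48250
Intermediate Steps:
(568 + 1155)/((1844 - 390) + 2117) = 1723/(1454 + 2117) = 1723/3571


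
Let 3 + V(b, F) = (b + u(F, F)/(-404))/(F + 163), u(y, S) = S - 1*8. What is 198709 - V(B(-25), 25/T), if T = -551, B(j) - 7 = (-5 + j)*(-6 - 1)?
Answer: 7208100725123/36274352 ≈ 1.9871e+5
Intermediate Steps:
u(y, S) = -8 + S (u(y, S) = S - 8 = -8 + S)
B(j) = 42 - 7*j (B(j) = 7 + (-5 + j)*(-6 - 1) = 7 + (-5 + j)*(-7) = 7 + (35 - 7*j) = 42 - 7*j)
V(b, F) = -3 + (2/101 + b - F/404)/(163 + F) (V(b, F) = -3 + (b + (-8 + F)/(-404))/(F + 163) = -3 + (b + (-8 + F)*(-1/404))/(163 + F) = -3 + (b + (2/101 - F/404))/(163 + F) = -3 + (2/101 + b - F/404)/(163 + F))
198709 - V(B(-25), 25/T) = 198709 - (-197548 - 30325/(-551) + 404*(42 - 7*(-25)))/(404*(163 + 25/(-551))) = 198709 - (-197548 - 30325*(-1)/551 + 404*(42 + 175))/(404*(163 + 25*(-1/551))) = 198709 - (-197548 - 1213*(-25/551) + 404*217)/(404*(163 - 25/551)) = 198709 - (-197548 + 30325/551 + 87668)/(404*89788/551) = 198709 - 551*(-60513555)/(404*89788*551) = 198709 - 1*(-60513555/36274352) = 198709 + 60513555/36274352 = 7208100725123/36274352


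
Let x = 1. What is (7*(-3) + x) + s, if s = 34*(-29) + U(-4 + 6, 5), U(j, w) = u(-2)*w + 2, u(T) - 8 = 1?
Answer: -959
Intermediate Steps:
u(T) = 9 (u(T) = 8 + 1 = 9)
U(j, w) = 2 + 9*w (U(j, w) = 9*w + 2 = 2 + 9*w)
s = -939 (s = 34*(-29) + (2 + 9*5) = -986 + (2 + 45) = -986 + 47 = -939)
(7*(-3) + x) + s = (7*(-3) + 1) - 939 = (-21 + 1) - 939 = -20 - 939 = -959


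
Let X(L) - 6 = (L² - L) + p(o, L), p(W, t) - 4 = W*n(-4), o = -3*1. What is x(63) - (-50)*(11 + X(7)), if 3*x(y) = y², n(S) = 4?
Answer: 3873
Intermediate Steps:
o = -3
p(W, t) = 4 + 4*W (p(W, t) = 4 + W*4 = 4 + 4*W)
x(y) = y²/3
X(L) = -2 + L² - L (X(L) = 6 + ((L² - L) + (4 + 4*(-3))) = 6 + ((L² - L) + (4 - 12)) = 6 + ((L² - L) - 8) = 6 + (-8 + L² - L) = -2 + L² - L)
x(63) - (-50)*(11 + X(7)) = (⅓)*63² - (-50)*(11 + (-2 + 7² - 1*7)) = (⅓)*3969 - (-50)*(11 + (-2 + 49 - 7)) = 1323 - (-50)*(11 + 40) = 1323 - (-50)*51 = 1323 - 1*(-2550) = 1323 + 2550 = 3873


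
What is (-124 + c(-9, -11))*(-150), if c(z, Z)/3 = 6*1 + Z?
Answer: 20850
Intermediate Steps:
c(z, Z) = 18 + 3*Z (c(z, Z) = 3*(6*1 + Z) = 3*(6 + Z) = 18 + 3*Z)
(-124 + c(-9, -11))*(-150) = (-124 + (18 + 3*(-11)))*(-150) = (-124 + (18 - 33))*(-150) = (-124 - 15)*(-150) = -139*(-150) = 20850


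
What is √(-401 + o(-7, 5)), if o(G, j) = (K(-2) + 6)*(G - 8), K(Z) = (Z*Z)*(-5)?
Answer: I*√191 ≈ 13.82*I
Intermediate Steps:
K(Z) = -5*Z² (K(Z) = Z²*(-5) = -5*Z²)
o(G, j) = 112 - 14*G (o(G, j) = (-5*(-2)² + 6)*(G - 8) = (-5*4 + 6)*(-8 + G) = (-20 + 6)*(-8 + G) = -14*(-8 + G) = 112 - 14*G)
√(-401 + o(-7, 5)) = √(-401 + (112 - 14*(-7))) = √(-401 + (112 + 98)) = √(-401 + 210) = √(-191) = I*√191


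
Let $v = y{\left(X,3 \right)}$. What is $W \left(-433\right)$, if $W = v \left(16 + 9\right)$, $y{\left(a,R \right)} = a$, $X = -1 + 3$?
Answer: $-21650$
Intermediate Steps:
$X = 2$
$v = 2$
$W = 50$ ($W = 2 \left(16 + 9\right) = 2 \cdot 25 = 50$)
$W \left(-433\right) = 50 \left(-433\right) = -21650$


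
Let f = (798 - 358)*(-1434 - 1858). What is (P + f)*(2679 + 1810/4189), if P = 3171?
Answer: -16222352004569/4189 ≈ -3.8726e+9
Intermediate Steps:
f = -1448480 (f = 440*(-3292) = -1448480)
(P + f)*(2679 + 1810/4189) = (3171 - 1448480)*(2679 + 1810/4189) = -1445309*(2679 + 1810*(1/4189)) = -1445309*(2679 + 1810/4189) = -1445309*11224141/4189 = -16222352004569/4189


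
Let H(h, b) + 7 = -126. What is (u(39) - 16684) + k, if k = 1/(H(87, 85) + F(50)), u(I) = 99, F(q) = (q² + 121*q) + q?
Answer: -140425194/8467 ≈ -16585.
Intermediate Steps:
H(h, b) = -133 (H(h, b) = -7 - 126 = -133)
F(q) = q² + 122*q
k = 1/8467 (k = 1/(-133 + 50*(122 + 50)) = 1/(-133 + 50*172) = 1/(-133 + 8600) = 1/8467 ≈ 0.00011811)
(u(39) - 16684) + k = (99 - 16684) + 1/8467 = -16585 + 1/8467 = -140425194/8467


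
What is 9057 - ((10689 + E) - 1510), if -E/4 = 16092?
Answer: 64246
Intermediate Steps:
E = -64368 (E = -4*16092 = -64368)
9057 - ((10689 + E) - 1510) = 9057 - ((10689 - 64368) - 1510) = 9057 - (-53679 - 1510) = 9057 - 1*(-55189) = 9057 + 55189 = 64246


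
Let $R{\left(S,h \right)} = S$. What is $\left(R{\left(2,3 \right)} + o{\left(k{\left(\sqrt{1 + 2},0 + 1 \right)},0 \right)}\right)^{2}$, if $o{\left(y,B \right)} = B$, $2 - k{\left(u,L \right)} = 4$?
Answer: $4$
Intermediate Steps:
$k{\left(u,L \right)} = -2$ ($k{\left(u,L \right)} = 2 - 4 = -2$)
$\left(R{\left(2,3 \right)} + o{\left(k{\left(\sqrt{1 + 2},0 + 1 \right)},0 \right)}\right)^{2} = \left(2 + 0\right)^{2} = 2^{2} = 4$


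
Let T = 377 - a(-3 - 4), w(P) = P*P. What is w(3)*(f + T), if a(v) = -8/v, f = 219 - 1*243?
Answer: 22167/7 ≈ 3166.7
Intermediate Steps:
f = -24 (f = 219 - 243 = -24)
w(P) = P**2
T = 2631/7 (T = 377 - (-8)/(-3 - 4) = 377 - (-8)/(-7) = 377 - (-8)*(-1)/7 = 377 - 1*8/7 = 377 - 8/7 = 2631/7 ≈ 375.86)
w(3)*(f + T) = 3**2*(-24 + 2631/7) = 9*(2463/7) = 22167/7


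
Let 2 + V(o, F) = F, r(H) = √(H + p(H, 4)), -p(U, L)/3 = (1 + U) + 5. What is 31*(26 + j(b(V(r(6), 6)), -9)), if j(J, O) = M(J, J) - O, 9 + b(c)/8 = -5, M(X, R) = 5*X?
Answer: -16275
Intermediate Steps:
p(U, L) = -18 - 3*U (p(U, L) = -3*((1 + U) + 5) = -3*(6 + U) = -18 - 3*U)
r(H) = √(-18 - 2*H) (r(H) = √(H + (-18 - 3*H)) = √(-18 - 2*H))
V(o, F) = -2 + F
b(c) = -112 (b(c) = -72 + 8*(-5) = -72 - 40 = -112)
j(J, O) = -O + 5*J (j(J, O) = 5*J - O = -O + 5*J)
31*(26 + j(b(V(r(6), 6)), -9)) = 31*(26 + (-1*(-9) + 5*(-112))) = 31*(26 + (9 - 560)) = 31*(26 - 551) = 31*(-525) = -16275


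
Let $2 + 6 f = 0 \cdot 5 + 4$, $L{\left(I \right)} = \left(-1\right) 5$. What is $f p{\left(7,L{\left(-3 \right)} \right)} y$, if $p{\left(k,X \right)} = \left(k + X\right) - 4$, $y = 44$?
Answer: $- \frac{88}{3} \approx -29.333$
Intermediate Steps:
$L{\left(I \right)} = -5$
$f = \frac{1}{3}$ ($f = - \frac{1}{3} + \frac{0 \cdot 5 + 4}{6} = - \frac{1}{3} + \frac{0 + 4}{6} = - \frac{1}{3} + \frac{1}{6} \cdot 4 = - \frac{1}{3} + \frac{2}{3} = \frac{1}{3} \approx 0.33333$)
$p{\left(k,X \right)} = -4 + X + k$ ($p{\left(k,X \right)} = \left(X + k\right) - 4 = -4 + X + k$)
$f p{\left(7,L{\left(-3 \right)} \right)} y = \frac{-4 - 5 + 7}{3} \cdot 44 = \frac{1}{3} \left(-2\right) 44 = \left(- \frac{2}{3}\right) 44 = - \frac{88}{3}$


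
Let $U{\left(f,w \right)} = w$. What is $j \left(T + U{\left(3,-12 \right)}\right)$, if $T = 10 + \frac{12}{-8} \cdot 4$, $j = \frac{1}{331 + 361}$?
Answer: $- \frac{2}{173} \approx -0.011561$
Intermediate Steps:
$j = \frac{1}{692} \approx 0.0014451$
$T = 4$ ($T = 10 + 12 \left(- \frac{1}{8}\right) 4 = 10 - 6 = 4$)
$j \left(T + U{\left(3,-12 \right)}\right) = \frac{4 - 12}{692} = \frac{1}{692} \left(-8\right) = - \frac{2}{173}$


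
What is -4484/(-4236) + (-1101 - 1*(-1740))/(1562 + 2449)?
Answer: 1724344/1415883 ≈ 1.2179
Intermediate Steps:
-4484/(-4236) + (-1101 - 1*(-1740))/(1562 + 2449) = -4484*(-1/4236) + (-1101 + 1740)/4011 = 1121/1059 + 639*(1/4011) = 1121/1059 + 213/1337 = 1724344/1415883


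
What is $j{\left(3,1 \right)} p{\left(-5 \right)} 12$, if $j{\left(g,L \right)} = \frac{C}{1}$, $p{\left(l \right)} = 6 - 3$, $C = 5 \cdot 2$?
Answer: $360$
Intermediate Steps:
$C = 10$
$p{\left(l \right)} = 3$
$j{\left(g,L \right)} = 10$ ($j{\left(g,L \right)} = \frac{10}{1} = 10 \cdot 1 = 10$)
$j{\left(3,1 \right)} p{\left(-5 \right)} 12 = 10 \cdot 3 \cdot 12 = 30 \cdot 12 = 360$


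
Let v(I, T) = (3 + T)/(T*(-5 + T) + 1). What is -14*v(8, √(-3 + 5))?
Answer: 266/41 + 252*√2/41 ≈ 15.180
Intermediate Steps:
v(I, T) = (3 + T)/(1 + T*(-5 + T))
-14*v(8, √(-3 + 5)) = -14*(3 + √(-3 + 5))/(1 + (√(-3 + 5))² - 5*√(-3 + 5)) = -14*(3 + √2)/(1 + (√2)² - 5*√2) = -14*(3 + √2)/(1 + 2 - 5*√2) = -14*(3 + √2)/(3 - 5*√2)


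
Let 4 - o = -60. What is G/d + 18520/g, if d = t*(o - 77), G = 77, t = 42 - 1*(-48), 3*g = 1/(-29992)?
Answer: -1949635958477/1170 ≈ -1.6664e+9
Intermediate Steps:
o = 64 (o = 4 - 1*(-60) = 4 + 60 = 64)
g = -1/89976 (g = (⅓)/(-29992) = (⅓)*(-1/29992) = -1/89976 ≈ -1.1114e-5)
t = 90 (t = 42 + 48 = 90)
d = -1170 (d = 90*(64 - 77) = 90*(-13) = -1170)
G/d + 18520/g = 77/(-1170) + 18520/(-1/89976) = 77*(-1/1170) + 18520*(-89976) = -77/1170 - 1666355520 = -1949635958477/1170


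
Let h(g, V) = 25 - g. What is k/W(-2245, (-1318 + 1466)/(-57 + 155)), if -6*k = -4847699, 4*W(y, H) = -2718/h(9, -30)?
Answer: -77563184/4077 ≈ -19025.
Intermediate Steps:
W(y, H) = -1359/32 (W(y, H) = (-2718/(25 - 1*9))/4 = (-2718/(25 - 9))/4 = (-2718/16)/4 = (-2718*1/16)/4 = (¼)*(-1359/8) = -1359/32)
k = 4847699/6 (k = -⅙*(-4847699) = 4847699/6 ≈ 8.0795e+5)
k/W(-2245, (-1318 + 1466)/(-57 + 155)) = 4847699/(6*(-1359/32)) = (4847699/6)*(-32/1359) = -77563184/4077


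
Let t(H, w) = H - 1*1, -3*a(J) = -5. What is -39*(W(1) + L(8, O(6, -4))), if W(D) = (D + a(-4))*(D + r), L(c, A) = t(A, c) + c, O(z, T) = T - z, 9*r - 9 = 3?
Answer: -377/3 ≈ -125.67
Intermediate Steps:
r = 4/3 (r = 1 + (1/9)*3 = 1 + 1/3 = 4/3 ≈ 1.3333)
a(J) = 5/3 (a(J) = -1/3*(-5) = 5/3)
t(H, w) = -1 + H (t(H, w) = H - 1 = -1 + H)
L(c, A) = -1 + A + c (L(c, A) = (-1 + A) + c = -1 + A + c)
W(D) = (4/3 + D)*(5/3 + D) (W(D) = (D + 5/3)*(D + 4/3) = (5/3 + D)*(4/3 + D) = (4/3 + D)*(5/3 + D))
-39*(W(1) + L(8, O(6, -4))) = -39*((20/9 + 1**2 + 3*1) + (-1 + (-4 - 1*6) + 8)) = -39*((20/9 + 1 + 3) + (-1 + (-4 - 6) + 8)) = -39*(56/9 + (-1 - 10 + 8)) = -39*(56/9 - 3) = -39*29/9 = -377/3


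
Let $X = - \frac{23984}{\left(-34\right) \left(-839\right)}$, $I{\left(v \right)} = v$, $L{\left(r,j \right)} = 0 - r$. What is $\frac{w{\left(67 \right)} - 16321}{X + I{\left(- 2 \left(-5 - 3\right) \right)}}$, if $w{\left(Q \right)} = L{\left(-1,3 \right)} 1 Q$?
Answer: $- \frac{613309}{572} \approx -1072.2$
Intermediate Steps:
$L{\left(r,j \right)} = - r$
$X = - \frac{11992}{14263}$ ($X = - \frac{23984}{28526} = \left(-23984\right) \frac{1}{28526} = - \frac{11992}{14263} \approx -0.84078$)
$w{\left(Q \right)} = Q$ ($w{\left(Q \right)} = \left(-1\right) \left(-1\right) 1 Q = 1 \cdot 1 Q = 1 Q = Q$)
$\frac{w{\left(67 \right)} - 16321}{X + I{\left(- 2 \left(-5 - 3\right) \right)}} = \frac{67 - 16321}{- \frac{11992}{14263} - 2 \left(-5 - 3\right)} = - \frac{16254}{- \frac{11992}{14263} - -16} = - \frac{16254}{- \frac{11992}{14263} + 16} = - \frac{16254}{\frac{216216}{14263}} = \left(-16254\right) \frac{14263}{216216} = - \frac{613309}{572}$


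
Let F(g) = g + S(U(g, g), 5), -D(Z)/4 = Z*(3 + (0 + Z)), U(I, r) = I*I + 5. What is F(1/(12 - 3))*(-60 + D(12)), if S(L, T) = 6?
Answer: -14300/3 ≈ -4766.7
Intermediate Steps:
U(I, r) = 5 + I**2 (U(I, r) = I**2 + 5 = 5 + I**2)
D(Z) = -4*Z*(3 + Z) (D(Z) = -4*Z*(3 + (0 + Z)) = -4*Z*(3 + Z))
F(g) = 6 + g (F(g) = g + 6 = 6 + g)
F(1/(12 - 3))*(-60 + D(12)) = (6 + 1/(12 - 3))*(-60 - 4*12*(3 + 12)) = (6 + 1/9)*(-60 - 4*12*15) = (6 + 1/9)*(-60 - 720) = (55/9)*(-780) = -14300/3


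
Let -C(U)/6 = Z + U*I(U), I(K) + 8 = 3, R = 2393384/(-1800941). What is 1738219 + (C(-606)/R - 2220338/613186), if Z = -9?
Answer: 91821553627846405/52413912908 ≈ 1.7519e+6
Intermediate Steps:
R = -2393384/1800941 (R = 2393384*(-1/1800941) = -2393384/1800941 ≈ -1.3290)
I(K) = -5 (I(K) = -8 + 3 = -5)
C(U) = 54 + 30*U (C(U) = -6*(-9 + U*(-5)) = -6*(-9 - 5*U) = 54 + 30*U)
1738219 + (C(-606)/R - 2220338/613186) = 1738219 + ((54 + 30*(-606))/(-2393384/1800941) - 2220338/613186) = 1738219 + ((54 - 18180)*(-1800941/2393384) - 2220338*1/613186) = 1738219 + (-18126*(-1800941/2393384) - 1110169/306593) = 1738219 + (16321928283/1196692 - 1110169/306593) = 1738219 + 714694346815553/52413912908 = 91821553627846405/52413912908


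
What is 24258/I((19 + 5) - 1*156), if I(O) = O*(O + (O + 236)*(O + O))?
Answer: 4043/606936 ≈ 0.0066613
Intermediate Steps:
I(O) = O*(O + 2*O*(236 + O)) (I(O) = O*(O + (236 + O)*(2*O)) = O*(O + 2*O*(236 + O)))
24258/I((19 + 5) - 1*156) = 24258/((((19 + 5) - 1*156)**2*(473 + 2*((19 + 5) - 1*156)))) = 24258/(((24 - 156)**2*(473 + 2*(24 - 156)))) = 24258/(((-132)**2*(473 + 2*(-132)))) = 24258/((17424*(473 - 264))) = 24258/((17424*209)) = 24258/3641616 = 24258*(1/3641616) = 4043/606936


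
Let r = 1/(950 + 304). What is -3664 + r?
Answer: -4594655/1254 ≈ -3664.0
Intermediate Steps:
r = 1/1254 ≈ 0.00079745
-3664 + r = -3664 + 1/1254 = -4594655/1254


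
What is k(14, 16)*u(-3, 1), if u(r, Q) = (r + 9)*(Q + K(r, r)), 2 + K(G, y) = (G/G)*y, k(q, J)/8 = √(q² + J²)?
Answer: -384*√113 ≈ -4082.0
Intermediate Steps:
k(q, J) = 8*√(J² + q²) (k(q, J) = 8*√(q² + J²) = 8*√(J² + q²))
K(G, y) = -2 + y (K(G, y) = -2 + (G/G)*y = -2 + 1*y = -2 + y)
u(r, Q) = (9 + r)*(-2 + Q + r) (u(r, Q) = (r + 9)*(Q + (-2 + r)) = (9 + r)*(-2 + Q + r))
k(14, 16)*u(-3, 1) = (8*√(16² + 14²))*(-18 + (-3)² + 7*(-3) + 9*1 + 1*(-3)) = (8*√(256 + 196))*(-18 + 9 - 21 + 9 - 3) = (8*√452)*(-24) = (8*(2*√113))*(-24) = (16*√113)*(-24) = -384*√113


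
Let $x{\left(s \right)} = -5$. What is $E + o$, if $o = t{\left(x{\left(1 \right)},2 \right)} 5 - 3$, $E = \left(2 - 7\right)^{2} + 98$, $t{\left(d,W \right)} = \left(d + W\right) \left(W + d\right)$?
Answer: $165$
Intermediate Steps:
$t{\left(d,W \right)} = \left(W + d\right)^{2}$ ($t{\left(d,W \right)} = \left(W + d\right) \left(W + d\right) = \left(W + d\right)^{2}$)
$E = 123$ ($E = \left(-5\right)^{2} + 98 = 25 + 98 = 123$)
$o = 42$ ($o = \left(2 - 5\right)^{2} \cdot 5 - 3 = \left(-3\right)^{2} \cdot 5 - 3 = 9 \cdot 5 - 3 = 45 - 3 = 42$)
$E + o = 123 + 42 = 165$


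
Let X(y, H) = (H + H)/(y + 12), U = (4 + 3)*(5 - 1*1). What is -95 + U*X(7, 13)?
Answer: -1077/19 ≈ -56.684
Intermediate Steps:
U = 28 (U = 7*(5 - 1) = 7*4 = 28)
X(y, H) = 2*H/(12 + y) (X(y, H) = (2*H)/(12 + y) = 2*H/(12 + y))
-95 + U*X(7, 13) = -95 + 28*(2*13/(12 + 7)) = -95 + 28*(2*13/19) = -95 + 28*(2*13*(1/19)) = -95 + 28*(26/19) = -95 + 728/19 = -1077/19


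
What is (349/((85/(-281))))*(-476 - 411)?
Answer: 86987203/85 ≈ 1.0234e+6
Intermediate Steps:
(349/((85/(-281))))*(-476 - 411) = (349/((85*(-1/281))))*(-887) = (349/(-85/281))*(-887) = (349*(-281/85))*(-887) = -98069/85*(-887) = 86987203/85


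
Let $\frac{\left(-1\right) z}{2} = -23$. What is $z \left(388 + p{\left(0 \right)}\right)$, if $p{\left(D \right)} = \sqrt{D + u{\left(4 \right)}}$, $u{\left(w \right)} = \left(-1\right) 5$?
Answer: $17848 + 46 i \sqrt{5} \approx 17848.0 + 102.86 i$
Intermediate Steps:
$z = 46$ ($z = \left(-2\right) \left(-23\right) = 46$)
$u{\left(w \right)} = -5$
$p{\left(D \right)} = \sqrt{-5 + D}$ ($p{\left(D \right)} = \sqrt{D - 5} = \sqrt{-5 + D}$)
$z \left(388 + p{\left(0 \right)}\right) = 46 \left(388 + \sqrt{-5 + 0}\right) = 46 \left(388 + \sqrt{-5}\right) = 46 \left(388 + i \sqrt{5}\right) = 17848 + 46 i \sqrt{5}$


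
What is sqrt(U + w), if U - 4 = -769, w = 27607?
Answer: sqrt(26842) ≈ 163.84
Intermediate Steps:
U = -765 (U = 4 - 769 = -765)
sqrt(U + w) = sqrt(-765 + 27607) = sqrt(26842)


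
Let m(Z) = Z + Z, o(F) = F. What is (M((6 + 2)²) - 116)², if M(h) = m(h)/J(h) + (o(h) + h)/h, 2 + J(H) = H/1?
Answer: 12040900/961 ≈ 12530.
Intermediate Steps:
J(H) = -2 + H (J(H) = -2 + H/1 = -2 + H*1 = -2 + H)
m(Z) = 2*Z
M(h) = 2 + 2*h/(-2 + h) (M(h) = (2*h)/(-2 + h) + (h + h)/h = 2*h/(-2 + h) + (2*h)/h = 2*h/(-2 + h) + 2 = 2 + 2*h/(-2 + h))
(M((6 + 2)²) - 116)² = (4*(-1 + (6 + 2)²)/(-2 + (6 + 2)²) - 116)² = (4*(-1 + 8²)/(-2 + 8²) - 116)² = (4*(-1 + 64)/(-2 + 64) - 116)² = (4*63/62 - 116)² = (4*(1/62)*63 - 116)² = (126/31 - 116)² = (-3470/31)² = 12040900/961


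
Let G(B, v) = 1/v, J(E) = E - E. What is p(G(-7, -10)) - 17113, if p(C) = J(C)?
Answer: -17113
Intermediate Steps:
J(E) = 0
p(C) = 0
p(G(-7, -10)) - 17113 = 0 - 17113 = -17113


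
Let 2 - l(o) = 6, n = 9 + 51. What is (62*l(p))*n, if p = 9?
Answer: -14880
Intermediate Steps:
n = 60
l(o) = -4 (l(o) = 2 - 1*6 = 2 - 6 = -4)
(62*l(p))*n = (62*(-4))*60 = -248*60 = -14880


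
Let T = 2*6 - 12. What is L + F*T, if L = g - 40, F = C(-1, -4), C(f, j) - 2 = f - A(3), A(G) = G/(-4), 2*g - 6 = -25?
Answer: -99/2 ≈ -49.500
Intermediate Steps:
g = -19/2 (g = 3 + (½)*(-25) = 3 - 25/2 = -19/2 ≈ -9.5000)
A(G) = -G/4 (A(G) = G*(-¼) = -G/4)
C(f, j) = 11/4 + f (C(f, j) = 2 + (f - (-1)*3/4) = 2 + (f - 1*(-¾)) = 2 + (f + ¾) = 2 + (¾ + f) = 11/4 + f)
T = 0 (T = 12 - 12 = 0)
F = 7/4 (F = 11/4 - 1 = 7/4 ≈ 1.7500)
L = -99/2 (L = -19/2 - 40 = -99/2 ≈ -49.500)
L + F*T = -99/2 + (7/4)*0 = -99/2 + 0 = -99/2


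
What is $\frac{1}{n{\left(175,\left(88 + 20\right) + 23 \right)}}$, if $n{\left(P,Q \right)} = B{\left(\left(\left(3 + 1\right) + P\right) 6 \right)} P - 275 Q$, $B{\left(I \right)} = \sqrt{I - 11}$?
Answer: $- \frac{1441}{50609850} - \frac{7 \sqrt{1063}}{50609850} \approx -3.2982 \cdot 10^{-5}$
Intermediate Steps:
$B{\left(I \right)} = \sqrt{-11 + I}$
$n{\left(P,Q \right)} = - 275 Q + P \sqrt{13 + 6 P}$ ($n{\left(P,Q \right)} = \sqrt{-11 + \left(\left(3 + 1\right) + P\right) 6} P - 275 Q = \sqrt{-11 + \left(4 + P\right) 6} P - 275 Q = \sqrt{-11 + \left(24 + 6 P\right)} P - 275 Q = \sqrt{13 + 6 P} P - 275 Q = P \sqrt{13 + 6 P} - 275 Q = - 275 Q + P \sqrt{13 + 6 P}$)
$\frac{1}{n{\left(175,\left(88 + 20\right) + 23 \right)}} = \frac{1}{- 275 \left(\left(88 + 20\right) + 23\right) + 175 \sqrt{13 + 6 \cdot 175}} = \frac{1}{- 275 \left(108 + 23\right) + 175 \sqrt{13 + 1050}} = \frac{1}{\left(-275\right) 131 + 175 \sqrt{1063}} = \frac{1}{-36025 + 175 \sqrt{1063}}$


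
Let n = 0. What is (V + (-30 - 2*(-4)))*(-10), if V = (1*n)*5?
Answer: 220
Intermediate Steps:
V = 0 (V = (1*0)*5 = 0*5 = 0)
(V + (-30 - 2*(-4)))*(-10) = (0 + (-30 - 2*(-4)))*(-10) = (0 + (-30 - 1*(-8)))*(-10) = (0 + (-30 + 8))*(-10) = (0 - 22)*(-10) = -22*(-10) = 220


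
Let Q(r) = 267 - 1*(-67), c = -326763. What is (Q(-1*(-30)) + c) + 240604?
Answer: -85825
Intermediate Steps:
Q(r) = 334 (Q(r) = 267 + 67 = 334)
(Q(-1*(-30)) + c) + 240604 = (334 - 326763) + 240604 = -326429 + 240604 = -85825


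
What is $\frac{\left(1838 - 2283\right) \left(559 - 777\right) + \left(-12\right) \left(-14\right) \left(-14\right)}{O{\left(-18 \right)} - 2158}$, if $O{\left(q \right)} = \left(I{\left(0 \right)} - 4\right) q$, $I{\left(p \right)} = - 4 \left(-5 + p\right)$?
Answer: $- \frac{47329}{1223} \approx -38.699$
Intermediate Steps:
$I{\left(p \right)} = 20 - 4 p$
$O{\left(q \right)} = 16 q$ ($O{\left(q \right)} = \left(\left(20 - 0\right) - 4\right) q = \left(\left(20 + 0\right) - 4\right) q = \left(20 - 4\right) q = 16 q$)
$\frac{\left(1838 - 2283\right) \left(559 - 777\right) + \left(-12\right) \left(-14\right) \left(-14\right)}{O{\left(-18 \right)} - 2158} = \frac{\left(1838 - 2283\right) \left(559 - 777\right) + \left(-12\right) \left(-14\right) \left(-14\right)}{16 \left(-18\right) - 2158} = \frac{\left(-445\right) \left(-218\right) + 168 \left(-14\right)}{-288 - 2158} = \frac{97010 - 2352}{-2446} = 94658 \left(- \frac{1}{2446}\right) = - \frac{47329}{1223}$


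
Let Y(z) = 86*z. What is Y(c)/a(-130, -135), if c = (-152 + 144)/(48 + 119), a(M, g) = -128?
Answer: 43/1336 ≈ 0.032186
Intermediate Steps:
c = -8/167 ≈ -0.047904
Y(c)/a(-130, -135) = (86*(-8/167))/(-128) = -688/167*(-1/128) = 43/1336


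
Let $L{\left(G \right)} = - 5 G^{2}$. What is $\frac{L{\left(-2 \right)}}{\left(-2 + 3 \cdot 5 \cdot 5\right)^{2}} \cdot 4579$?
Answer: $- \frac{91580}{5329} \approx -17.185$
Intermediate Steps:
$\frac{L{\left(-2 \right)}}{\left(-2 + 3 \cdot 5 \cdot 5\right)^{2}} \cdot 4579 = \frac{\left(-5\right) \left(-2\right)^{2}}{\left(-2 + 3 \cdot 5 \cdot 5\right)^{2}} \cdot 4579 = \frac{\left(-5\right) 4}{\left(-2 + 15 \cdot 5\right)^{2}} \cdot 4579 = - \frac{20}{\left(-2 + 75\right)^{2}} \cdot 4579 = - \frac{20}{73^{2}} \cdot 4579 = - \frac{20}{5329} \cdot 4579 = \left(-20\right) \frac{1}{5329} \cdot 4579 = \left(- \frac{20}{5329}\right) 4579 = - \frac{91580}{5329}$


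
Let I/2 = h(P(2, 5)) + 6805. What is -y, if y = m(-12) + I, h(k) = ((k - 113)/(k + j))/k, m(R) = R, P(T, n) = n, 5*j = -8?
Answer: -230950/17 ≈ -13585.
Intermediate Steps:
j = -8/5 (j = (⅕)*(-8) = -8/5 ≈ -1.6000)
h(k) = (-113 + k)/(k*(-8/5 + k)) (h(k) = ((k - 113)/(k - 8/5))/k = ((-113 + k)/(-8/5 + k))/k = (-113 + k)/(k*(-8/5 + k)))
I = 231154/17 (I = 2*(5*(-113 + 5)/(5*(-8 + 5*5)) + 6805) = 2*(5*(⅕)*(-108)/(-8 + 25) + 6805) = 2*(5*(⅕)*(-108)/17 + 6805) = 2*(5*(⅕)*(1/17)*(-108) + 6805) = 2*(-108/17 + 6805) = 2*(115577/17) = 231154/17 ≈ 13597.)
y = 230950/17 (y = -12 + 231154/17 = 230950/17 ≈ 13585.)
-y = -1*230950/17 = -230950/17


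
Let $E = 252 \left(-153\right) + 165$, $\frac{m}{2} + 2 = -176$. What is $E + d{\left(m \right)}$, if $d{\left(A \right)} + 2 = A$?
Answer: $-38749$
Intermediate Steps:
$m = -356$ ($m = -4 + 2 \left(-176\right) = -4 - 352 = -356$)
$d{\left(A \right)} = -2 + A$
$E = -38391$ ($E = -38556 + 165 = -38391$)
$E + d{\left(m \right)} = -38391 - 358 = -38749$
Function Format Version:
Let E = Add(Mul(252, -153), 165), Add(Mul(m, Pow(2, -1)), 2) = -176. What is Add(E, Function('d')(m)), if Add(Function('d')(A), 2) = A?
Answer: -38749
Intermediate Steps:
m = -356 (m = Add(-4, Mul(2, -176)) = Add(-4, -352) = -356)
Function('d')(A) = Add(-2, A)
E = -38391 (E = Add(-38556, 165) = -38391)
Add(E, Function('d')(m)) = Add(-38391, Add(-2, -356)) = Add(-38391, -358) = -38749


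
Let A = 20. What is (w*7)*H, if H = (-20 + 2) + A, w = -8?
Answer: -112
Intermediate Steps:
H = 2 (H = (-20 + 2) + 20 = -18 + 20 = 2)
(w*7)*H = -8*7*2 = -56*2 = -112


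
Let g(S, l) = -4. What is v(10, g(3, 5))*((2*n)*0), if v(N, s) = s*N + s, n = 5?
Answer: 0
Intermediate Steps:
v(N, s) = s + N*s (v(N, s) = N*s + s = s + N*s)
v(10, g(3, 5))*((2*n)*0) = (-4*(1 + 10))*((2*5)*0) = (-4*11)*(10*0) = -44*0 = 0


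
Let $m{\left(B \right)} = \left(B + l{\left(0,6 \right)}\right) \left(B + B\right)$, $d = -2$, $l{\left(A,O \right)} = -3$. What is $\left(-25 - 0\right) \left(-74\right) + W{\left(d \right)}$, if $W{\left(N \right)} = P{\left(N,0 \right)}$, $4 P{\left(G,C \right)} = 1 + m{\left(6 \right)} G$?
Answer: $\frac{7329}{4} \approx 1832.3$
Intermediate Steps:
$m{\left(B \right)} = 2 B \left(-3 + B\right)$ ($m{\left(B \right)} = \left(B - 3\right) \left(B + B\right) = \left(-3 + B\right) 2 B = 2 B \left(-3 + B\right)$)
$P{\left(G,C \right)} = \frac{1}{4} + 9 G$ ($P{\left(G,C \right)} = \frac{1 + 2 \cdot 6 \left(-3 + 6\right) G}{4} = \frac{1 + 2 \cdot 6 \cdot 3 G}{4} = \frac{1 + 36 G}{4} = \frac{1}{4} + 9 G$)
$W{\left(N \right)} = \frac{1}{4} + 9 N$
$\left(-25 - 0\right) \left(-74\right) + W{\left(d \right)} = \left(-25 - 0\right) \left(-74\right) + \left(\frac{1}{4} + 9 \left(-2\right)\right) = \left(-25 + 0\right) \left(-74\right) + \left(\frac{1}{4} - 18\right) = \left(-25\right) \left(-74\right) - \frac{71}{4} = 1850 - \frac{71}{4} = \frac{7329}{4}$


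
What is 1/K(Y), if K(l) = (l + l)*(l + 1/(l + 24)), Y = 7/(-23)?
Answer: 288305/46004 ≈ 6.2670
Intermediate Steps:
Y = -7/23 (Y = 7*(-1/23) = -7/23 ≈ -0.30435)
K(l) = 2*l*(l + 1/(24 + l)) (K(l) = (2*l)*(l + 1/(24 + l)) = 2*l*(l + 1/(24 + l)))
1/K(Y) = 1/(2*(-7/23)*(1 + (-7/23)² + 24*(-7/23))/(24 - 7/23)) = 1/(2*(-7/23)*(1 + 49/529 - 168/23)/(545/23)) = 1/(2*(-7/23)*(23/545)*(-3286/529)) = 1/(46004/288305) = 288305/46004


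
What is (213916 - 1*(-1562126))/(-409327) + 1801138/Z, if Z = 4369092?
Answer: -3511218239869/894193660542 ≈ -3.9267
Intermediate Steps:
(213916 - 1*(-1562126))/(-409327) + 1801138/Z = (213916 - 1*(-1562126))/(-409327) + 1801138/4369092 = (213916 + 1562126)*(-1/409327) + 1801138*(1/4369092) = 1776042*(-1/409327) + 900569/2184546 = -1776042/409327 + 900569/2184546 = -3511218239869/894193660542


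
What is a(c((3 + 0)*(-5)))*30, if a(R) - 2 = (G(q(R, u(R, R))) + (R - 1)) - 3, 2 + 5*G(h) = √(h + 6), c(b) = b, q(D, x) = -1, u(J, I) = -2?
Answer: -522 + 6*√5 ≈ -508.58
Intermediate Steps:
G(h) = -⅖ + √(6 + h)/5 (G(h) = -⅖ + √(h + 6)/5 = -⅖ + √(6 + h)/5)
a(R) = -12/5 + R + √5/5 (a(R) = 2 + (((-⅖ + √(6 - 1)/5) + (R - 1)) - 3) = 2 + (((-⅖ + √5/5) + (-1 + R)) - 3) = 2 + ((-7/5 + R + √5/5) - 3) = 2 + (-22/5 + R + √5/5) = -12/5 + R + √5/5)
a(c((3 + 0)*(-5)))*30 = (-12/5 + (3 + 0)*(-5) + √5/5)*30 = (-12/5 + 3*(-5) + √5/5)*30 = (-12/5 - 15 + √5/5)*30 = (-87/5 + √5/5)*30 = -522 + 6*√5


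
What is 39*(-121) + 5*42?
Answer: -4509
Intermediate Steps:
39*(-121) + 5*42 = -4719 + 210 = -4509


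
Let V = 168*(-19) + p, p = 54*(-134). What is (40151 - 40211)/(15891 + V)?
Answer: -20/1821 ≈ -0.010983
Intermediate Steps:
p = -7236
V = -10428 (V = 168*(-19) - 7236 = -3192 - 7236 = -10428)
(40151 - 40211)/(15891 + V) = (40151 - 40211)/(15891 - 10428) = -60/5463 = -60*1/5463 = -20/1821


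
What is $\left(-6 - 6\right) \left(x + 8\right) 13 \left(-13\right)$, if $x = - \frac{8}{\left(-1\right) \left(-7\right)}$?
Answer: $\frac{97344}{7} \approx 13906.0$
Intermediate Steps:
$x = - \frac{8}{7} \approx -1.1429$
$\left(-6 - 6\right) \left(x + 8\right) 13 \left(-13\right) = \left(-6 - 6\right) \left(- \frac{8}{7} + 8\right) 13 \left(-13\right) = \left(-12\right) \frac{48}{7} \cdot 13 \left(-13\right) = \left(- \frac{576}{7}\right) 13 \left(-13\right) = \left(- \frac{7488}{7}\right) \left(-13\right) = \frac{97344}{7}$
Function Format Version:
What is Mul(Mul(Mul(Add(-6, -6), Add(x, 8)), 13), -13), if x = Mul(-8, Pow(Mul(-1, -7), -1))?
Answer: Rational(97344, 7) ≈ 13906.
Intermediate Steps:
x = Rational(-8, 7) (x = Mul(-8, Pow(7, -1)) = Mul(-8, Rational(1, 7)) = Rational(-8, 7) ≈ -1.1429)
Mul(Mul(Mul(Add(-6, -6), Add(x, 8)), 13), -13) = Mul(Mul(Mul(Add(-6, -6), Add(Rational(-8, 7), 8)), 13), -13) = Mul(Mul(Mul(-12, Rational(48, 7)), 13), -13) = Mul(Mul(Rational(-576, 7), 13), -13) = Mul(Rational(-7488, 7), -13) = Rational(97344, 7)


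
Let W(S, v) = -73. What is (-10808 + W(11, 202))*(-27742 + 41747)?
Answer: -152388405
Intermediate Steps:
(-10808 + W(11, 202))*(-27742 + 41747) = (-10808 - 73)*(-27742 + 41747) = -10881*14005 = -152388405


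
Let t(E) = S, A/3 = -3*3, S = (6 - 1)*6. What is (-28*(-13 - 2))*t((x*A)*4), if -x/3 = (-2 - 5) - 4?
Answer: 12600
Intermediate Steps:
S = 30 (S = 5*6 = 30)
x = 33 (x = -3*((-2 - 5) - 4) = -3*(-7 - 4) = -3*(-11) = 33)
A = -27 (A = 3*(-3*3) = 3*(-9) = -27)
t(E) = 30
(-28*(-13 - 2))*t((x*A)*4) = -28*(-13 - 2)*30 = -28*(-15)*30 = 420*30 = 12600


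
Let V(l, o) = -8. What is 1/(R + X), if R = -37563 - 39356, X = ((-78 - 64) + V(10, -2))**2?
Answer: -1/54419 ≈ -1.8376e-5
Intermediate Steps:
X = 22500 (X = ((-78 - 64) - 8)**2 = (-142 - 8)**2 = (-150)**2 = 22500)
R = -76919
1/(R + X) = 1/(-76919 + 22500) = 1/(-54419) = -1/54419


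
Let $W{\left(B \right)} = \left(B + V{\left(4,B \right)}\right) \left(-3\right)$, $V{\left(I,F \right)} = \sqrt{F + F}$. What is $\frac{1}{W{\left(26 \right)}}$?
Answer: $- \frac{1}{72} + \frac{\sqrt{13}}{936} \approx -0.010037$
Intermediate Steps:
$V{\left(I,F \right)} = \sqrt{2} \sqrt{F}$ ($V{\left(I,F \right)} = \sqrt{2 F} = \sqrt{2} \sqrt{F}$)
$W{\left(B \right)} = - 3 B - 3 \sqrt{2} \sqrt{B}$ ($W{\left(B \right)} = \left(B + \sqrt{2} \sqrt{B}\right) \left(-3\right) = - 3 B - 3 \sqrt{2} \sqrt{B}$)
$\frac{1}{W{\left(26 \right)}} = \frac{1}{\left(-3\right) 26 - 3 \sqrt{2} \sqrt{26}} = \frac{1}{-78 - 6 \sqrt{13}}$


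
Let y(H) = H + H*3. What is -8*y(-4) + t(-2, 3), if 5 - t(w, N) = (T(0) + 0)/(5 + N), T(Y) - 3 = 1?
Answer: 265/2 ≈ 132.50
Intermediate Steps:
T(Y) = 4 (T(Y) = 3 + 1 = 4)
y(H) = 4*H (y(H) = H + 3*H = 4*H)
t(w, N) = 5 - 4/(5 + N) (t(w, N) = 5 - (4 + 0)/(5 + N) = 5 - 4/(5 + N))
-8*y(-4) + t(-2, 3) = -32*(-4) + (21 + 5*3)/(5 + 3) = -8*(-16) + (21 + 15)/8 = 128 + (⅛)*36 = 128 + 9/2 = 265/2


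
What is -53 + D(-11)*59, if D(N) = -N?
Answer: 596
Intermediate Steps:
-53 + D(-11)*59 = -53 - 1*(-11)*59 = -53 + 11*59 = -53 + 649 = 596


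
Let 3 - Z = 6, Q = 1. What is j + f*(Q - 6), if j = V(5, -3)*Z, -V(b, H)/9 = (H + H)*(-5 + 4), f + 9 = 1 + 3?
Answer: 187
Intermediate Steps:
f = -5 (f = -9 + (1 + 3) = -9 + 4 = -5)
V(b, H) = 18*H (V(b, H) = -9*(H + H)*(-5 + 4) = -9*2*H*(-1) = -(-18)*H = 18*H)
Z = -3 (Z = 3 - 1*6 = 3 - 6 = -3)
j = 162 (j = (18*(-3))*(-3) = -54*(-3) = 162)
j + f*(Q - 6) = 162 - 5*(1 - 6) = 162 - 5*(-5) = 162 + 25 = 187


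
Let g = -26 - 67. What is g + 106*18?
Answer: 1815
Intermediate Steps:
g = -93
g + 106*18 = -93 + 106*18 = -93 + 1908 = 1815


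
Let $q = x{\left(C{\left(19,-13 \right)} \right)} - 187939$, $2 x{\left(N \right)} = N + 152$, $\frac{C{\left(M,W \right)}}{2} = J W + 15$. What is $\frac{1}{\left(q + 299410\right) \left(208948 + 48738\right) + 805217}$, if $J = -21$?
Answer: $\frac{1}{28819119027} \approx 3.4699 \cdot 10^{-11}$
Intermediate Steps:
$C{\left(M,W \right)} = 30 - 42 W$ ($C{\left(M,W \right)} = 2 \left(- 21 W + 15\right) = 2 \left(15 - 21 W\right) = 30 - 42 W$)
$x{\left(N \right)} = 76 + \frac{N}{2}$ ($x{\left(N \right)} = \frac{N + 152}{2} = \frac{152 + N}{2} = 76 + \frac{N}{2}$)
$q = -187575$ ($q = \left(76 + \frac{30 - -546}{2}\right) - 187939 = \left(76 + \frac{30 + 546}{2}\right) - 187939 = \left(76 + \frac{1}{2} \cdot 576\right) - 187939 = \left(76 + 288\right) - 187939 = 364 - 187939 = -187575$)
$\frac{1}{\left(q + 299410\right) \left(208948 + 48738\right) + 805217} = \frac{1}{\left(-187575 + 299410\right) \left(208948 + 48738\right) + 805217} = \frac{1}{111835 \cdot 257686 + 805217} = \frac{1}{28818313810 + 805217} = \frac{1}{28819119027}$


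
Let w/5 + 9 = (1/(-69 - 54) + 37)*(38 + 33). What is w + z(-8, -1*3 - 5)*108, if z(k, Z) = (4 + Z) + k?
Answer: 1450307/123 ≈ 11791.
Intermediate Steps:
z(k, Z) = 4 + Z + k
w = 1609715/123 (w = -45 + 5*((1/(-69 - 54) + 37)*(38 + 33)) = -45 + 5*((1/(-123) + 37)*71) = -45 + 5*((-1/123 + 37)*71) = -45 + 5*((4550/123)*71) = -45 + 5*(323050/123) = -45 + 1615250/123 = 1609715/123 ≈ 13087.)
w + z(-8, -1*3 - 5)*108 = 1609715/123 + (4 + (-1*3 - 5) - 8)*108 = 1609715/123 + (4 + (-3 - 5) - 8)*108 = 1609715/123 + (4 - 8 - 8)*108 = 1609715/123 - 12*108 = 1609715/123 - 1296 = 1450307/123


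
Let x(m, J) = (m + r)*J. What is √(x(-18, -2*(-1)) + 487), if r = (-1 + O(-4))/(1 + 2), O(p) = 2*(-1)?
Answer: √449 ≈ 21.190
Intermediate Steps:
O(p) = -2
r = -1 (r = (-1 - 2)/(1 + 2) = -3/3 = (⅓)*(-3) = -1)
x(m, J) = J*(-1 + m) (x(m, J) = (m - 1)*J = (-1 + m)*J = J*(-1 + m))
√(x(-18, -2*(-1)) + 487) = √((-2*(-1))*(-1 - 18) + 487) = √(2*(-19) + 487) = √(-38 + 487) = √449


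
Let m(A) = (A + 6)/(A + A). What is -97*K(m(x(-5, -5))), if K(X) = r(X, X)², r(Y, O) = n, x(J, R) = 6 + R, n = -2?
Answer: -388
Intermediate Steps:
m(A) = (6 + A)/(2*A) (m(A) = (6 + A)/((2*A)) = (6 + A)*(1/(2*A)) = (6 + A)/(2*A))
r(Y, O) = -2
K(X) = 4 (K(X) = (-2)² = 4)
-97*K(m(x(-5, -5))) = -97*4 = -388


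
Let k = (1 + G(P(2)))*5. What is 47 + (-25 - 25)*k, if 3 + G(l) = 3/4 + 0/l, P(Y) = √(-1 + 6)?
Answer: 719/2 ≈ 359.50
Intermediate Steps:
P(Y) = √5
G(l) = -9/4 (G(l) = -3 + (3/4 + 0/l) = -3 + (3*(¼) + 0) = -3 + (¾ + 0) = -3 + ¾ = -9/4)
k = -25/4 (k = (1 - 9/4)*5 = -5/4*5 = -25/4 ≈ -6.2500)
47 + (-25 - 25)*k = 47 + (-25 - 25)*(-25/4) = 47 - 50*(-25/4) = 47 + 625/2 = 719/2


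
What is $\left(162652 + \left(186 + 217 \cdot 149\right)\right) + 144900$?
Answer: $340071$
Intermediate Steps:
$\left(162652 + \left(186 + 217 \cdot 149\right)\right) + 144900 = \left(162652 + \left(186 + 32333\right)\right) + 144900 = \left(162652 + 32519\right) + 144900 = 195171 + 144900 = 340071$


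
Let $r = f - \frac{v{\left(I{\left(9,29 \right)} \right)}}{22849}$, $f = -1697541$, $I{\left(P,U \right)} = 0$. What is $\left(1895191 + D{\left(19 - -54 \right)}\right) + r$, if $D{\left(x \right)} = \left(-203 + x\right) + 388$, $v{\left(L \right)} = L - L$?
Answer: $197908$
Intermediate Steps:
$v{\left(L \right)} = 0$
$D{\left(x \right)} = 185 + x$
$r = -1697541$ ($r = -1697541 - \frac{0}{22849} = -1697541 - 0 \cdot \frac{1}{22849} = -1697541 - 0 = -1697541 + 0 = -1697541$)
$\left(1895191 + D{\left(19 - -54 \right)}\right) + r = \left(1895191 + \left(185 + \left(19 - -54\right)\right)\right) - 1697541 = \left(1895191 + \left(185 + \left(19 + 54\right)\right)\right) - 1697541 = \left(1895191 + \left(185 + 73\right)\right) - 1697541 = \left(1895191 + 258\right) - 1697541 = 1895449 - 1697541 = 197908$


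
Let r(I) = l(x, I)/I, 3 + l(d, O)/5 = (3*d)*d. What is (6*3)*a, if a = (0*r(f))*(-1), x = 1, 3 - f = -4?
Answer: 0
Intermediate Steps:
f = 7 (f = 3 - 1*(-4) = 3 + 4 = 7)
l(d, O) = -15 + 15*d² (l(d, O) = -15 + 5*((3*d)*d) = -15 + 5*(3*d²) = -15 + 15*d²)
r(I) = 0 (r(I) = (-15 + 15*1²)/I = (-15 + 15*1)/I = (-15 + 15)/I = 0/I = 0)
a = 0 (a = (0*0)*(-1) = 0*(-1) = 0)
(6*3)*a = (6*3)*0 = 18*0 = 0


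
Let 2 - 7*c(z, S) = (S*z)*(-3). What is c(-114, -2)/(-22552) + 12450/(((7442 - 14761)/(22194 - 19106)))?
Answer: -433512944231/82529044 ≈ -5252.9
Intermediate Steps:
c(z, S) = 2/7 + 3*S*z/7 (c(z, S) = 2/7 - S*z*(-3)/7 = 2/7 - (-3)*S*z/7 = 2/7 + 3*S*z/7)
c(-114, -2)/(-22552) + 12450/(((7442 - 14761)/(22194 - 19106))) = (2/7 + (3/7)*(-2)*(-114))/(-22552) + 12450/(((7442 - 14761)/(22194 - 19106))) = (2/7 + 684/7)*(-1/22552) + 12450/((-7319/3088)) = 98*(-1/22552) + 12450/((-7319*1/3088)) = -49/11276 + 12450/(-7319/3088) = -49/11276 + 12450*(-3088/7319) = -49/11276 - 38445600/7319 = -433512944231/82529044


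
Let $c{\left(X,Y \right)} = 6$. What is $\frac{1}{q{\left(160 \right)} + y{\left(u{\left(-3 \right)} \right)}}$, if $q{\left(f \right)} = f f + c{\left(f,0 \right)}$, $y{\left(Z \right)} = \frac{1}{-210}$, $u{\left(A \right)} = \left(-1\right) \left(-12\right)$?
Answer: $\frac{210}{5377259} \approx 3.9053 \cdot 10^{-5}$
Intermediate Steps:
$u{\left(A \right)} = 12$
$y{\left(Z \right)} = - \frac{1}{210}$
$q{\left(f \right)} = 6 + f^{2}$ ($q{\left(f \right)} = f f + 6 = f^{2} + 6 = 6 + f^{2}$)
$\frac{1}{q{\left(160 \right)} + y{\left(u{\left(-3 \right)} \right)}} = \frac{1}{\left(6 + 160^{2}\right) - \frac{1}{210}} = \frac{1}{\left(6 + 25600\right) - \frac{1}{210}} = \frac{1}{25606 - \frac{1}{210}} = \frac{1}{\frac{5377259}{210}} = \frac{210}{5377259}$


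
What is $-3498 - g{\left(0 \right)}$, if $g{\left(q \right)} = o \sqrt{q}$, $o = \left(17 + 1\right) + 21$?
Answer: $-3498$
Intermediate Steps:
$o = 39$ ($o = 18 + 21 = 39$)
$g{\left(q \right)} = 39 \sqrt{q}$
$-3498 - g{\left(0 \right)} = -3498 - 39 \sqrt{0} = -3498 - 39 \cdot 0 = -3498 - 0 = -3498 + 0 = -3498$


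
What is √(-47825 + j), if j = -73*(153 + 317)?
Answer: I*√82135 ≈ 286.59*I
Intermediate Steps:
j = -34310 (j = -73*470 = -34310)
√(-47825 + j) = √(-47825 - 34310) = √(-82135) = I*√82135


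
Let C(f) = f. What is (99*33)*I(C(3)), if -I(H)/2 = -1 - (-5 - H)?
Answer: -45738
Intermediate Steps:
I(H) = -8 - 2*H (I(H) = -2*(-1 - (-5 - H)) = -2*(-1 + (5 + H)) = -2*(4 + H) = -8 - 2*H)
(99*33)*I(C(3)) = (99*33)*(-8 - 2*3) = 3267*(-8 - 6) = 3267*(-14) = -45738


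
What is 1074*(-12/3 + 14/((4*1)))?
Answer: -537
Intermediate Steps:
1074*(-12/3 + 14/((4*1))) = 1074*(-12*1/3 + 14/4) = 1074*(-4 + 14*(1/4)) = 1074*(-4 + 7/2) = 1074*(-1/2) = -537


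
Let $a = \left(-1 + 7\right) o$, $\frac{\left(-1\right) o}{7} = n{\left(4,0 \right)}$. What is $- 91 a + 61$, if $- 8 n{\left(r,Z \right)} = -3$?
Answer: $\frac{5977}{4} \approx 1494.3$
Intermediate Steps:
$n{\left(r,Z \right)} = \frac{3}{8}$ ($n{\left(r,Z \right)} = \left(- \frac{1}{8}\right) \left(-3\right) = \frac{3}{8}$)
$o = - \frac{21}{8}$ ($o = \left(-7\right) \frac{3}{8} = - \frac{21}{8} \approx -2.625$)
$a = - \frac{63}{4}$ ($a = \left(-1 + 7\right) \left(- \frac{21}{8}\right) = 6 \left(- \frac{21}{8}\right) = - \frac{63}{4} \approx -15.75$)
$- 91 a + 61 = \left(-91\right) \left(- \frac{63}{4}\right) + 61 = \frac{5733}{4} + 61 = \frac{5977}{4}$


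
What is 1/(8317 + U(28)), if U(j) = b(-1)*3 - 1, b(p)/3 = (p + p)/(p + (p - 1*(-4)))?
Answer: 1/8307 ≈ 0.00012038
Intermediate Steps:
b(p) = 6*p/(4 + 2*p) (b(p) = 3*((p + p)/(p + (p - 1*(-4)))) = 3*((2*p)/(p + (p + 4))) = 3*((2*p)/(p + (4 + p))) = 3*((2*p)/(4 + 2*p)) = 3*(2*p/(4 + 2*p)) = 6*p/(4 + 2*p))
U(j) = -10 (U(j) = (3*(-1)/(2 - 1))*3 - 1 = (3*(-1)/1)*3 - 1 = (3*(-1)*1)*3 - 1 = -3*3 - 1 = -9 - 1 = -10)
1/(8317 + U(28)) = 1/(8317 - 10) = 1/8307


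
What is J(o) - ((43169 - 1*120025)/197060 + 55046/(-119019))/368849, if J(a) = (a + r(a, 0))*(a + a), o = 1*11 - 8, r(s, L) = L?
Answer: 38929242698869126/2162735427788715 ≈ 18.000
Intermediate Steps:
o = 3 (o = 11 - 8 = 3)
J(a) = 2*a² (J(a) = (a + 0)*(a + a) = a*(2*a) = 2*a²)
J(o) - ((43169 - 1*120025)/197060 + 55046/(-119019))/368849 = 2*3² - ((43169 - 1*120025)/197060 + 55046/(-119019))/368849 = 2*9 - ((43169 - 120025)*(1/197060) + 55046*(-1/119019))/368849 = 18 - (-76856*1/197060 - 55046/119019)/368849 = 18 - (-19214/49265 - 55046/119019)/368849 = 18 - (-4998672256)/(5863471035*368849) = 18 - 1*(-4998672256/2162735427788715) = 18 + 4998672256/2162735427788715 = 38929242698869126/2162735427788715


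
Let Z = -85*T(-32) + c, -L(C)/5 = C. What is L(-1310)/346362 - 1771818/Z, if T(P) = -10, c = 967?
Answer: -306839262383/314669877 ≈ -975.12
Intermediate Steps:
L(C) = -5*C
Z = 1817 (Z = -85*(-10) + 967 = 850 + 967 = 1817)
L(-1310)/346362 - 1771818/Z = -5*(-1310)/346362 - 1771818/1817 = 6550*(1/346362) - 1771818*1/1817 = 3275/173181 - 1771818/1817 = -306839262383/314669877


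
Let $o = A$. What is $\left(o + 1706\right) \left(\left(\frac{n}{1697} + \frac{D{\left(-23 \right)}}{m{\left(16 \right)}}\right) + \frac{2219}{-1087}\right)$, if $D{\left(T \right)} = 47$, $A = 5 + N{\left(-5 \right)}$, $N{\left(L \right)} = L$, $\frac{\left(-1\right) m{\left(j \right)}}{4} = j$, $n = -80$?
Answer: $- \frac{284274725125}{59028448} \approx -4815.9$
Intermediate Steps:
$m{\left(j \right)} = - 4 j$
$A = 0$ ($A = 5 - 5 = 0$)
$o = 0$
$\left(o + 1706\right) \left(\left(\frac{n}{1697} + \frac{D{\left(-23 \right)}}{m{\left(16 \right)}}\right) + \frac{2219}{-1087}\right) = \left(0 + 1706\right) \left(\left(- \frac{80}{1697} + \frac{47}{\left(-4\right) 16}\right) + \frac{2219}{-1087}\right) = 1706 \left(\left(\left(-80\right) \frac{1}{1697} + \frac{47}{-64}\right) + 2219 \left(- \frac{1}{1087}\right)\right) = 1706 \left(\left(- \frac{80}{1697} + 47 \left(- \frac{1}{64}\right)\right) - \frac{2219}{1087}\right) = 1706 \left(\left(- \frac{80}{1697} - \frac{47}{64}\right) - \frac{2219}{1087}\right) = 1706 \left(- \frac{84879}{108608} - \frac{2219}{1087}\right) = 1706 \left(- \frac{333264625}{118056896}\right) = - \frac{284274725125}{59028448}$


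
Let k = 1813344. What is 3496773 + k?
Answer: 5310117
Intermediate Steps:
3496773 + k = 3496773 + 1813344 = 5310117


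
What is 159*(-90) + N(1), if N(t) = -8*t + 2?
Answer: -14316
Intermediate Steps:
N(t) = 2 - 8*t
159*(-90) + N(1) = 159*(-90) + (2 - 8*1) = -14310 + (2 - 8) = -14310 - 6 = -14316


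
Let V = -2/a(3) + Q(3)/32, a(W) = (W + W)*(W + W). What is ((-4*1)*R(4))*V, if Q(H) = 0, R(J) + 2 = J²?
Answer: 28/9 ≈ 3.1111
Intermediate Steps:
R(J) = -2 + J²
a(W) = 4*W² (a(W) = (2*W)*(2*W) = 4*W²)
V = -1/18 (V = -2/(4*3²) + 0/32 = -2/(4*9) + 0*(1/32) = -2/36 + 0 = -2*1/36 + 0 = -1/18 + 0 = -1/18 ≈ -0.055556)
((-4*1)*R(4))*V = ((-4*1)*(-2 + 4²))*(-1/18) = -4*(-2 + 16)*(-1/18) = -4*14*(-1/18) = -56*(-1/18) = 28/9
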